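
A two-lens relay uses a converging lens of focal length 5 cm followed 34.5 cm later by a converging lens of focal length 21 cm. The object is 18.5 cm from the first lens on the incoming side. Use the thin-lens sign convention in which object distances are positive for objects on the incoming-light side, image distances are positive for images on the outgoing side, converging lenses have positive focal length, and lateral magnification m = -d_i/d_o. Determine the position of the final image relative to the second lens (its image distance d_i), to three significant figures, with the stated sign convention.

87.3 cm

Applying the thin-lens equation to the first lens, 1/5 = 1/18.5 + 1/d_i1, which gives d_i1 = 6.852 cm.
Object distance for lens 2: d_o2 = 34.5 - 6.852 = 27.648 cm.
Applying the thin-lens equation again with f_2 = 21 cm and d_o2 = 27.648 cm gives d_i2 = 87.334 cm.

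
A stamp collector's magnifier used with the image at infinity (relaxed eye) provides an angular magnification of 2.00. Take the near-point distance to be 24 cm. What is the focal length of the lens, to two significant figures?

12 cm

For the image at infinity, M = D/f.
f = D/M = 24/2.0 = 12.000 cm.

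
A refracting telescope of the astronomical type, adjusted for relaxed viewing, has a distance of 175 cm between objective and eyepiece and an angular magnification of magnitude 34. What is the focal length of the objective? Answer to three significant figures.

In normal adjustment the tube length equals f_obj + f_eye and |M| = f_obj/f_eye.
So f_obj = 34 f_eye and 34 f_eye + f_eye = 175 cm, giving f_eye = 175/35 = 5.000 cm and f_obj = 170.000 cm.

170 cm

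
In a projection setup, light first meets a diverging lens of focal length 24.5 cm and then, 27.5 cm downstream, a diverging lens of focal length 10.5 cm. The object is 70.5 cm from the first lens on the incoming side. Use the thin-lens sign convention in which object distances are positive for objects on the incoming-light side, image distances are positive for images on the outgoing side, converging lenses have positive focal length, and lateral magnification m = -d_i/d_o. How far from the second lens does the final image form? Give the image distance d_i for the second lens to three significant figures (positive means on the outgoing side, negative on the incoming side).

Lens 1: 1/d_i1 = 1/f_1 - 1/d_o1 = 1/(-24.5) - 1/70.5 = -0.05500 cm^-1, so d_i1 = -18.182 cm.
The intermediate image is virtual, 18.182 cm to the left of lens 1, so d_o2 = L - d_i1 = 27.5 - (-18.182) = 45.682 cm.
Lens 2: 1/d_i2 = 1/f_2 - 1/d_o2 = 1/(-10.5) - 1/(45.682) = -0.11713 cm^-1, so d_i2 = -8.538 cm.

-8.54 cm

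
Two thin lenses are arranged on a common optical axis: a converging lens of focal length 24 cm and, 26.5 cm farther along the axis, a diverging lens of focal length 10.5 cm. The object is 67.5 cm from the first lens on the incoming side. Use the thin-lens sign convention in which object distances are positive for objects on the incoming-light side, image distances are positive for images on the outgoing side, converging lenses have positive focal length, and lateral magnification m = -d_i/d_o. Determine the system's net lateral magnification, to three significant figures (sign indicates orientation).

24.0

Applying the thin-lens equation to the first lens, 1/24 = 1/67.5 + 1/d_i1, which gives d_i1 = 37.241 cm.
Its lateral magnification is m_1 = -d_i1/d_o1 = -(37.241)/67.5 = -0.5517.
Since 37.241 cm > 26.5 cm, the first image lies past the second lens and serves as a virtual object: d_o2 = L - d_i1 = -10.741 cm.
Applying the thin-lens equation again with f_2 = -10.5 cm and d_o2 = -10.741 cm gives d_i2 = -467.250 cm.
m_2 = -(-467.250)/(-10.741) = -43.5000.
Overall magnification: m = m_1 m_2 = 24.0000.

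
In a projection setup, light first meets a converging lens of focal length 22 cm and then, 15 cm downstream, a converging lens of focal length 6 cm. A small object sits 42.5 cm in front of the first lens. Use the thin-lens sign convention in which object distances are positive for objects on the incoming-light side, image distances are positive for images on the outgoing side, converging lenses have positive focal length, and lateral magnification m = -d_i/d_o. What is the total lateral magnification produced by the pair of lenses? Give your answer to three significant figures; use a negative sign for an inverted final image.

-0.176

Applying the thin-lens equation to the first lens, 1/22 = 1/42.5 + 1/d_i1, which gives d_i1 = 45.610 cm.
Its lateral magnification is m_1 = -d_i1/d_o1 = -(45.610)/42.5 = -1.0732.
This image would form 45.610 cm past lens 1, i.e. 30.610 cm beyond lens 2, so it is a virtual object for lens 2: d_o2 = 15 - 45.610 = -30.610 cm.
Applying the thin-lens equation again with f_2 = 6 cm and d_o2 = -30.610 cm gives d_i2 = 5.017 cm.
m_2 = -(5.017)/(-30.610) = 0.1639.
Overall magnification: m = m_1 m_2 = -0.1759.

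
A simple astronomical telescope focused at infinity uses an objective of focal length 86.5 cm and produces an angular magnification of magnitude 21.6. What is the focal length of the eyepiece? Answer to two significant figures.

|M| = f_obj/f_eye, so f_eye = f_obj/|M| = 86.5/21.6 = 4.005 cm.

4.0 cm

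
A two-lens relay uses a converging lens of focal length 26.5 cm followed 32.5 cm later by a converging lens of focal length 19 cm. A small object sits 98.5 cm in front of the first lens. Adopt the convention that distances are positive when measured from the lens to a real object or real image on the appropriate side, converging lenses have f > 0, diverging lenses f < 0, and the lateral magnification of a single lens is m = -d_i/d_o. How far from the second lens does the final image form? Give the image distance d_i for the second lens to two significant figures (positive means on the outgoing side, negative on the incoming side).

3.1 cm

Lens 1: 1/d_i1 = 1/f_1 - 1/d_o1 = 1/26.5 - 1/98.5 = 0.02758 cm^-1, so d_i1 = 36.253 cm.
This image would form 36.253 cm past lens 1, i.e. 3.753 cm beyond lens 2, so it is a virtual object for lens 2: d_o2 = 32.5 - 36.253 = -3.753 cm.
Lens 2: 1/d_i2 = 1/f_2 - 1/d_o2 = 1/19 - 1/(-3.753) = 0.31905 cm^-1, so d_i2 = 3.134 cm.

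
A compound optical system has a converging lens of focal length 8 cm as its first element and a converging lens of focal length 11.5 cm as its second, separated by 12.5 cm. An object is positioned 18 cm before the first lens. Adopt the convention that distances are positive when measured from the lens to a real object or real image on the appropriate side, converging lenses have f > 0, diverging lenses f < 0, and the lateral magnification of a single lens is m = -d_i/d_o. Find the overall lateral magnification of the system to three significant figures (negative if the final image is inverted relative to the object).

-0.687

Lens 1: 1/d_i1 = 1/f_1 - 1/d_o1 = 1/8 - 1/18 = 0.06944 cm^-1, so d_i1 = 14.400 cm.
m_1 = -(14.400)/18 = -0.8000.
This image would form 14.400 cm past lens 1, i.e. 1.900 cm beyond lens 2, so it is a virtual object for lens 2: d_o2 = 12.5 - 14.400 = -1.900 cm.
Lens 2: 1/d_i2 = 1/f_2 - 1/d_o2 = 1/11.5 - 1/(-1.900) = 0.61327 cm^-1, so d_i2 = 1.631 cm.
m_2 = -(1.631)/(-1.900) = 0.8582.
Overall magnification: m = m_1 m_2 = -0.6866.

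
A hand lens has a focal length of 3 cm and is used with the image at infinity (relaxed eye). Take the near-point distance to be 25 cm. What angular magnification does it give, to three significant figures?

8.33

M = D/f = 25/3 = 8.333.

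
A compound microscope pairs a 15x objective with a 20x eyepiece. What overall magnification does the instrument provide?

300

The overall magnification of a compound microscope is the product of the objective and eyepiece magnifications:
M = M_obj x M_eye = 15 x 20 = 300.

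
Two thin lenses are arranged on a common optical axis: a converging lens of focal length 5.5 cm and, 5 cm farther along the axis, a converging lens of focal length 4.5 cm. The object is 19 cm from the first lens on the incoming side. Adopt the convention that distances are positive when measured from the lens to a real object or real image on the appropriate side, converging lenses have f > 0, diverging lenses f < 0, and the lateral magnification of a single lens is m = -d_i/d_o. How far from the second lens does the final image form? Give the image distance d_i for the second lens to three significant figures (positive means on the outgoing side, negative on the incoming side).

1.70 cm

First lens: d_i1 = 1/(1/5.5 - 1/19) = 7.741 cm.
Since 7.741 cm > 5 cm, the first image lies past the second lens and serves as a virtual object: d_o2 = L - d_i1 = -2.741 cm.
Second lens: d_i2 = 1/(1/4.5 - 1/(-2.741)) = 1.703 cm.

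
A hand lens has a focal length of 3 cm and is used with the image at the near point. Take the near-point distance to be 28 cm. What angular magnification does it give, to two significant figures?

10

M = 1 + D/f = 1 + 28/3 = 10.333.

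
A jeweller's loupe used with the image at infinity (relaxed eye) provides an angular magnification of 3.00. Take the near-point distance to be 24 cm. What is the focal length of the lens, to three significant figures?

For the image at infinity, M = D/f.
f = D/M = 24/3.0 = 8.000 cm.

8.00 cm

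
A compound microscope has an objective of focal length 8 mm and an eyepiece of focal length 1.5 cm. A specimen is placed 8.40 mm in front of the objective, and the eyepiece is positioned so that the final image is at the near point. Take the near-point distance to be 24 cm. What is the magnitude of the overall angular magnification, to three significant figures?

340

Convert to cm: f_obj = 8 mm = 0.8 cm; d_o = 8.40 mm = 0.84 cm.
Objective: 1/d_i = 1/f_obj - 1/d_o = 1/0.8 - 1/0.84 = 0.05952 cm^-1, so d_i = 16.800 cm.
m_obj = -d_i/d_o = -16.800/0.84 = -20.000.
Eyepiece angular magnification (image at near point): M_eye = 1 + D/f_e = 1 + 24/1.5 = 17.000.
Overall M = m_obj x M_eye = (-20.000)(17.000) = -340.00.
|M| = 340.00.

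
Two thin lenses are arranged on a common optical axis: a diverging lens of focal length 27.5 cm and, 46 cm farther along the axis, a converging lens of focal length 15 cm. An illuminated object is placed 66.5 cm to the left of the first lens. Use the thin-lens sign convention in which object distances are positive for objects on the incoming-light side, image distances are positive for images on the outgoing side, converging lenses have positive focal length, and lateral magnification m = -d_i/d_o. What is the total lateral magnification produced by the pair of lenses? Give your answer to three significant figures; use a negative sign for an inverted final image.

-0.0870

First lens: d_i1 = 1/(1/(-27.5) - 1/66.5) = -19.455 cm.
m_1 = -(-19.455)/66.5 = 0.2926.
With d_i1 < 0 the first image is virtual and lies on the object side; the object distance for lens 2 is d_o2 = 46 - (-19.455) = 65.455 cm.
Second lens: d_i2 = 1/(1/15 - 1/(65.455)) = 19.459 cm.
m_2 = -(19.459)/(65.455) = -0.2973.
Total m = m_1 x m_2 = (0.2926)(-0.2973) = -0.0870.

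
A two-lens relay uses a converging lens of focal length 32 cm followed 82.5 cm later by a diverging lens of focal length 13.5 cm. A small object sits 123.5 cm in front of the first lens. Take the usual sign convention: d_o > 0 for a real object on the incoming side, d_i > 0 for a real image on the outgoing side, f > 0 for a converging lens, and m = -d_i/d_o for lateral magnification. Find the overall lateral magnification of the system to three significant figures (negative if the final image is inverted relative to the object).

-0.0894

First lens: d_i1 = 1/(1/32 - 1/123.5) = 43.191 cm.
m_1 = -(43.191)/123.5 = -0.3497.
Object distance for lens 2: d_o2 = 82.5 - 43.191 = 39.309 cm.
Second lens: d_i2 = 1/(1/(-13.5) - 1/(39.309)) = -10.049 cm.
m_2 = -(-10.049)/(39.309) = 0.2556.
Overall magnification: m = m_1 m_2 = -0.0894.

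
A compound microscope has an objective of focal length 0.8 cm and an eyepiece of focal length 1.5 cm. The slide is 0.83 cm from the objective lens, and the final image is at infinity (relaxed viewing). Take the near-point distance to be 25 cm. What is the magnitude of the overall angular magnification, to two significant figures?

Objective: 1/d_i = 1/f_obj - 1/d_o = 1/0.8 - 1/0.83 = 0.04518 cm^-1, so d_i = 22.133 cm.
m_obj = -d_i/d_o = -22.133/0.83 = -26.667.
Eyepiece angular magnification (image at infinity): M_eye = D/f_e = 25/1.5 = 16.667.
Overall M = m_obj x M_eye = (-26.667)(16.667) = -444.44.
|M| = 444.44.

440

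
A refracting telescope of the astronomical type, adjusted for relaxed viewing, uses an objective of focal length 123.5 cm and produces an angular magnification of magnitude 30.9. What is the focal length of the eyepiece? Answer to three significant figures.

4.00 cm

|M| = f_obj/f_eye, so f_eye = f_obj/|M| = 123.5/30.9 = 3.997 cm.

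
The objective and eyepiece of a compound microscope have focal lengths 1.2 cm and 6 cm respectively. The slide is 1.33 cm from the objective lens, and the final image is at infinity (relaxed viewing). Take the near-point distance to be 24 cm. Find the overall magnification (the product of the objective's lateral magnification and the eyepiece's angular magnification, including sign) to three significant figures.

Objective: 1/d_i = 1/f_obj - 1/d_o = 1/1.2 - 1/1.33 = 0.08145 cm^-1, so d_i = 12.277 cm.
m_obj = -d_i/d_o = -12.277/1.33 = -9.231.
Eyepiece angular magnification (image at infinity): M_eye = D/f_e = 24/6 = 4.000.
Overall M = m_obj x M_eye = (-9.231)(4.000) = -36.92.

-36.9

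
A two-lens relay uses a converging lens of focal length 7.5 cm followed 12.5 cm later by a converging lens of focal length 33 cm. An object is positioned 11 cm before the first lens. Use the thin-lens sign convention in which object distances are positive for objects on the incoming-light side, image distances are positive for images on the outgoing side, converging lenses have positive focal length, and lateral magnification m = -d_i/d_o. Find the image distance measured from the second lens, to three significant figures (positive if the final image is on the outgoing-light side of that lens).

8.29 cm

First lens: d_i1 = 1/(1/7.5 - 1/11) = 23.571 cm.
This image would form 23.571 cm past lens 1, i.e. 11.071 cm beyond lens 2, so it is a virtual object for lens 2: d_o2 = 12.5 - 23.571 = -11.071 cm.
Second lens: d_i2 = 1/(1/33 - 1/(-11.071)) = 8.290 cm.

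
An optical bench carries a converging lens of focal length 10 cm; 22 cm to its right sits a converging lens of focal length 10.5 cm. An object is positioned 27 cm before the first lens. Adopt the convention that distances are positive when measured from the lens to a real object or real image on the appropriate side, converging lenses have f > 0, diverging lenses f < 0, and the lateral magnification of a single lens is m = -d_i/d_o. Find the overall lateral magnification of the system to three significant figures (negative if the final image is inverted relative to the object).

First lens: d_i1 = 1/(1/10 - 1/27) = 15.882 cm.
m_1 = -(15.882)/27 = -0.5882.
The intermediate image is 15.882 cm to the right of lens 1, so d_o2 = L - d_i1 = 22 - 15.882 = 6.118 cm.
Second lens: d_i2 = 1/(1/10.5 - 1/(6.118)) = -14.658 cm.
m_2 = -(-14.658)/(6.118) = 2.3960.
The system's lateral magnification is m_1 m_2 = (-0.5882)(2.3960) = -1.4094.

-1.41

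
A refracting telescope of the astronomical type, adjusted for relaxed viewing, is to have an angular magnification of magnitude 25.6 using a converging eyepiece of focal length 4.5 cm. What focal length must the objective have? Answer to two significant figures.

120 cm

|M| = f_obj/|f_eye|, so f_obj = |M| x |f_eye| = 25.6 x 4.5 = 115.200 cm.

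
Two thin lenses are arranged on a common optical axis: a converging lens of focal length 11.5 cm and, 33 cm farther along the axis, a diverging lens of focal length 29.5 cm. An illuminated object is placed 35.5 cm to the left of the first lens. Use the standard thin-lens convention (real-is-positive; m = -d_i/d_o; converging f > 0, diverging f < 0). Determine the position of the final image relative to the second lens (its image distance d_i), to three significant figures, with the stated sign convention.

Lens 1: 1/d_i1 = 1/f_1 - 1/d_o1 = 1/11.5 - 1/35.5 = 0.05879 cm^-1, so d_i1 = 17.010 cm.
The intermediate image is 17.010 cm to the right of lens 1, so d_o2 = L - d_i1 = 33 - 17.010 = 15.990 cm.
Lens 2: 1/d_i2 = 1/f_2 - 1/d_o2 = 1/(-29.5) - 1/(15.990) = -0.09644 cm^-1, so d_i2 = -10.369 cm.

-10.4 cm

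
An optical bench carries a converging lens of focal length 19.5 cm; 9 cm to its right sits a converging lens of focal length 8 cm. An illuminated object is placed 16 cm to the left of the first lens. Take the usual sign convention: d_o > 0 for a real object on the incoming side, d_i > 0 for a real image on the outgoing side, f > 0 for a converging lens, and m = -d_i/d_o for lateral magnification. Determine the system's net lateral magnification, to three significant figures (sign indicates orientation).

-0.494

Lens 1: 1/d_i1 = 1/f_1 - 1/d_o1 = 1/19.5 - 1/16 = -0.01122 cm^-1, so d_i1 = -89.143 cm.
m_1 = -(-89.143)/16 = 5.5714.
With d_i1 < 0 the first image is virtual and lies on the object side; the object distance for lens 2 is d_o2 = 9 - (-89.143) = 98.143 cm.
Lens 2: 1/d_i2 = 1/f_2 - 1/d_o2 = 1/8 - 1/(98.143) = 0.11481 cm^-1, so d_i2 = 8.710 cm.
m_2 = -(8.710)/(98.143) = -0.0887.
The system's lateral magnification is m_1 m_2 = (5.5714)(-0.0887) = -0.4945.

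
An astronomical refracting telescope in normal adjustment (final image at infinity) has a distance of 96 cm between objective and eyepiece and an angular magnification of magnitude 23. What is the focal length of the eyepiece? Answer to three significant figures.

In normal adjustment the tube length equals f_obj + f_eye and |M| = f_obj/f_eye.
So f_obj = 23 f_eye and 23 f_eye + f_eye = 96 cm, giving f_eye = 96/24 = 4.000 cm and f_obj = 92.000 cm.

4.00 cm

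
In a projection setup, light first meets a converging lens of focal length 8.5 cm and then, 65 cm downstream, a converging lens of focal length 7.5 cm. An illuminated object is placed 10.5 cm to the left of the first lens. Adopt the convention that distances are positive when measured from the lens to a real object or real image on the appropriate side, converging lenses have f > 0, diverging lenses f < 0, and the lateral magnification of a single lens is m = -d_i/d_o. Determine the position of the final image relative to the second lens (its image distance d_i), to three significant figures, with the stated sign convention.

11.9 cm

Lens 1: 1/d_i1 = 1/f_1 - 1/d_o1 = 1/8.5 - 1/10.5 = 0.02241 cm^-1, so d_i1 = 44.625 cm.
The intermediate image is 44.625 cm to the right of lens 1, so d_o2 = L - d_i1 = 65 - 44.625 = 20.375 cm.
Lens 2: 1/d_i2 = 1/f_2 - 1/d_o2 = 1/7.5 - 1/(20.375) = 0.08425 cm^-1, so d_i2 = 11.869 cm.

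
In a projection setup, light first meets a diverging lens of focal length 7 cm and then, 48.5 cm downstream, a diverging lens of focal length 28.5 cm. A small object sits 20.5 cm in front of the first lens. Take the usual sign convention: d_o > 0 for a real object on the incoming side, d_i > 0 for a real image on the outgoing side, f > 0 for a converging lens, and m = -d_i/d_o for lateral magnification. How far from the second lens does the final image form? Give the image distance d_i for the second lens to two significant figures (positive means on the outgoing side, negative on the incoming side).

-19 cm

First lens: d_i1 = 1/(1/(-7) - 1/20.5) = -5.218 cm.
With d_i1 < 0 the first image is virtual and lies on the object side; the object distance for lens 2 is d_o2 = 48.5 - (-5.218) = 53.718 cm.
Second lens: d_i2 = 1/(1/(-28.5) - 1/(53.718)) = -18.621 cm.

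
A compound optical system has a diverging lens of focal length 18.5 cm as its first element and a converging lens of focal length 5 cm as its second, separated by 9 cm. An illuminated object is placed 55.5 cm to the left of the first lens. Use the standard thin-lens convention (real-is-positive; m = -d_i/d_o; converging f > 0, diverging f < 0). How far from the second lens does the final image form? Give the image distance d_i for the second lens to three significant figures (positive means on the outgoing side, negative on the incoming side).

Lens 1: 1/d_i1 = 1/f_1 - 1/d_o1 = 1/(-18.5) - 1/55.5 = -0.07207 cm^-1, so d_i1 = -13.875 cm.
With d_i1 < 0 the first image is virtual and lies on the object side; the object distance for lens 2 is d_o2 = 9 - (-13.875) = 22.875 cm.
Lens 2: 1/d_i2 = 1/f_2 - 1/d_o2 = 1/5 - 1/(22.875) = 0.15628 cm^-1, so d_i2 = 6.399 cm.

6.40 cm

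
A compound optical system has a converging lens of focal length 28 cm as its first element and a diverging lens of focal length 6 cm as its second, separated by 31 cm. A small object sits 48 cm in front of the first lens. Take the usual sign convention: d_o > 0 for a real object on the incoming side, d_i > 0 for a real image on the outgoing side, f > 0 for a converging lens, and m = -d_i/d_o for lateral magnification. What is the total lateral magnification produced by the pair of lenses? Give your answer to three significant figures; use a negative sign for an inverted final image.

Lens 1: 1/d_i1 = 1/f_1 - 1/d_o1 = 1/28 - 1/48 = 0.01488 cm^-1, so d_i1 = 67.200 cm.
m_1 = -(67.200)/48 = -1.4000.
Since 67.200 cm > 31 cm, the first image lies past the second lens and serves as a virtual object: d_o2 = L - d_i1 = -36.200 cm.
Lens 2: 1/d_i2 = 1/f_2 - 1/d_o2 = 1/(-6) - 1/(-36.200) = -0.13904 cm^-1, so d_i2 = -7.192 cm.
m_2 = -(-7.192)/(-36.200) = -0.1987.
Total m = m_1 x m_2 = (-1.4000)(-0.1987) = 0.2781.

0.278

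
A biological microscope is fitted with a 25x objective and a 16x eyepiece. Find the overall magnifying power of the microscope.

400

The overall magnification of a compound microscope is the product of the objective and eyepiece magnifications:
M = M_obj x M_eye = 25 x 16 = 400.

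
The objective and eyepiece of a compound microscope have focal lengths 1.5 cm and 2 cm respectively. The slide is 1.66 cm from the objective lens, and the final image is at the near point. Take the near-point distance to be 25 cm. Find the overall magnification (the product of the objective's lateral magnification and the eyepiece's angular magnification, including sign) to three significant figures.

-127

Objective: 1/d_i = 1/f_obj - 1/d_o = 1/1.5 - 1/1.66 = 0.06426 cm^-1, so d_i = 15.563 cm.
m_obj = -d_i/d_o = -15.563/1.66 = -9.375.
Eyepiece angular magnification (image at near point): M_eye = 1 + D/f_e = 1 + 25/2 = 13.500.
Overall M = m_obj x M_eye = (-9.375)(13.500) = -126.56.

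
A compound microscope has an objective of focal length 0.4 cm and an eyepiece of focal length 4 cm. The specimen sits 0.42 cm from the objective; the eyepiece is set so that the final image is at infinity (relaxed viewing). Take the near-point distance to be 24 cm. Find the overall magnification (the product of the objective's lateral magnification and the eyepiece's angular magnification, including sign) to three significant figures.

-120

Objective: 1/d_i = 1/f_obj - 1/d_o = 1/0.4 - 1/0.42 = 0.11905 cm^-1, so d_i = 8.400 cm.
m_obj = -d_i/d_o = -8.400/0.42 = -20.000.
Eyepiece angular magnification (image at infinity): M_eye = D/f_e = 24/4 = 6.000.
Overall M = m_obj x M_eye = (-20.000)(6.000) = -120.00.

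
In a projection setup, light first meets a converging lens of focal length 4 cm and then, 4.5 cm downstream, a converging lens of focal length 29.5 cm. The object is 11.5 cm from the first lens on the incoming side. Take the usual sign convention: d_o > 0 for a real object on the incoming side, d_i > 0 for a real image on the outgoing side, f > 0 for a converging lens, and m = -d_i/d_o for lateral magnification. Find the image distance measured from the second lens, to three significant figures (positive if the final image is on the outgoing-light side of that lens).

Applying the thin-lens equation to the first lens, 1/4 = 1/11.5 + 1/d_i1, which gives d_i1 = 6.133 cm.
Since 6.133 cm > 4.5 cm, the first image lies past the second lens and serves as a virtual object: d_o2 = L - d_i1 = -1.633 cm.
Applying the thin-lens equation again with f_2 = 29.5 cm and d_o2 = -1.633 cm gives d_i2 = 1.548 cm.

1.55 cm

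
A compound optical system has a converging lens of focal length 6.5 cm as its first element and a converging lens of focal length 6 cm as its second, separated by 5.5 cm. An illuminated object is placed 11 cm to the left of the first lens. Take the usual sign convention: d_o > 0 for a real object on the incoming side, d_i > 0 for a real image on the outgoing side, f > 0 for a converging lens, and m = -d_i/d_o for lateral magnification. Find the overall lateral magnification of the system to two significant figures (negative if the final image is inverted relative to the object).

Lens 1: 1/d_i1 = 1/f_1 - 1/d_o1 = 1/6.5 - 1/11 = 0.06294 cm^-1, so d_i1 = 15.889 cm.
m_1 = -(15.889)/11 = -1.4444.
Since 15.889 cm > 5.5 cm, the first image lies past the second lens and serves as a virtual object: d_o2 = L - d_i1 = -10.389 cm.
Lens 2: 1/d_i2 = 1/f_2 - 1/d_o2 = 1/6 - 1/(-10.389) = 0.26292 cm^-1, so d_i2 = 3.803 cm.
m_2 = -(3.803)/(-10.389) = 0.3661.
The system's lateral magnification is m_1 m_2 = (-1.4444)(0.3661) = -0.5288.

-0.53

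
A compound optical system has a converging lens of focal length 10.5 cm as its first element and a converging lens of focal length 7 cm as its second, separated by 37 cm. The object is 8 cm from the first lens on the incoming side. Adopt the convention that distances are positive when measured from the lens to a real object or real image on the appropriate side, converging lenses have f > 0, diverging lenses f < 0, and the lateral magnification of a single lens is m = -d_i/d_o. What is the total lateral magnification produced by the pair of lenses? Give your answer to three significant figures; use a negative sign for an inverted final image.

First lens: d_i1 = 1/(1/10.5 - 1/8) = -33.600 cm.
m_1 = -(-33.600)/8 = 4.2000.
With d_i1 < 0 the first image is virtual and lies on the object side; the object distance for lens 2 is d_o2 = 37 - (-33.600) = 70.600 cm.
Second lens: d_i2 = 1/(1/7 - 1/(70.600)) = 7.770 cm.
m_2 = -(7.770)/(70.600) = -0.1101.
The system's lateral magnification is m_1 m_2 = (4.2000)(-0.1101) = -0.4623.

-0.462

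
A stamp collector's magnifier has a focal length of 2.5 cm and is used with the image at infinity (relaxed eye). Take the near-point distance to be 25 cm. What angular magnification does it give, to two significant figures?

M = D/f = 25/2.5 = 10.000.

10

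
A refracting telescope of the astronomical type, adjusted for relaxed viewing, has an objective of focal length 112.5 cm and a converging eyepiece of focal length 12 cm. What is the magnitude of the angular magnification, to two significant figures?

9.4

|M| = f_obj/|f_eye| = 112.5/12 = 9.375.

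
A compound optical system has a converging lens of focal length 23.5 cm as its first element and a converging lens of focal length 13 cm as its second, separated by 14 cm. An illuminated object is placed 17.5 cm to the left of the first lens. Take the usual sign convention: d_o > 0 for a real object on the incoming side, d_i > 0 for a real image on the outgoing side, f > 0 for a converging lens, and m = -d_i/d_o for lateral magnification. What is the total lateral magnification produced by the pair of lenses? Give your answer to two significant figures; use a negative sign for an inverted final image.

Lens 1: 1/d_i1 = 1/f_1 - 1/d_o1 = 1/23.5 - 1/17.5 = -0.01459 cm^-1, so d_i1 = -68.542 cm.
m_1 = -(-68.542)/17.5 = 3.9167.
With d_i1 < 0 the first image is virtual and lies on the object side; the object distance for lens 2 is d_o2 = 14 - (-68.542) = 82.542 cm.
Lens 2: 1/d_i2 = 1/f_2 - 1/d_o2 = 1/13 - 1/(82.542) = 0.06481 cm^-1, so d_i2 = 15.430 cm.
m_2 = -(15.430)/(82.542) = -0.1869.
Total m = m_1 x m_2 = (3.9167)(-0.1869) = -0.7322.

-0.73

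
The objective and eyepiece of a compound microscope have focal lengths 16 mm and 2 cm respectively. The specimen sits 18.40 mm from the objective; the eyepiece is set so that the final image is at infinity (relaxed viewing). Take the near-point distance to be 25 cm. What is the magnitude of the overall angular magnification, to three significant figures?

83.3

Convert to cm: f_obj = 16 mm = 1.6 cm; d_o = 18.40 mm = 1.84 cm.
Objective: 1/d_i = 1/f_obj - 1/d_o = 1/1.6 - 1/1.84 = 0.08152 cm^-1, so d_i = 12.267 cm.
m_obj = -d_i/d_o = -12.267/1.84 = -6.667.
Eyepiece angular magnification (image at infinity): M_eye = D/f_e = 25/2 = 12.500.
Overall M = m_obj x M_eye = (-6.667)(12.500) = -83.33.
|M| = 83.33.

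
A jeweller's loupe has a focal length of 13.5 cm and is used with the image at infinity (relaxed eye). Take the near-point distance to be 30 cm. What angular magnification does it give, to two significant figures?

2.2

M = D/f = 30/13.5 = 2.222.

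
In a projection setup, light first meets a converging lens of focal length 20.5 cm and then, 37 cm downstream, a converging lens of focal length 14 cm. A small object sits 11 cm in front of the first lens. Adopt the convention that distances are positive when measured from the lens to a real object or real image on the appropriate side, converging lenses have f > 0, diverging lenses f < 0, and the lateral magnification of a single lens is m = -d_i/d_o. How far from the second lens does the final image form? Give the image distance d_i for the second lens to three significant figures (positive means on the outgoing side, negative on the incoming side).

18.2 cm

Lens 1: 1/d_i1 = 1/f_1 - 1/d_o1 = 1/20.5 - 1/11 = -0.04213 cm^-1, so d_i1 = -23.737 cm.
With d_i1 < 0 the first image is virtual and lies on the object side; the object distance for lens 2 is d_o2 = 37 - (-23.737) = 60.737 cm.
Lens 2: 1/d_i2 = 1/f_2 - 1/d_o2 = 1/14 - 1/(60.737) = 0.05496 cm^-1, so d_i2 = 18.194 cm.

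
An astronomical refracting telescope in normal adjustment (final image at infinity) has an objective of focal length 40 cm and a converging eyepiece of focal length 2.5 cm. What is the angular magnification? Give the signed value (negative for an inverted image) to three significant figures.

M = -f_obj/f_eye = -40/(2.5) = -16.000.

-16.0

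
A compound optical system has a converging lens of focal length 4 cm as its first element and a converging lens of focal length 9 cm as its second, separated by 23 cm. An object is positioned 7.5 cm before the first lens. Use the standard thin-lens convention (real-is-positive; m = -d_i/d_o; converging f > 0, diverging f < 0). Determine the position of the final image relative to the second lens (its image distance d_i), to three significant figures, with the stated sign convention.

23.9 cm

Lens 1: 1/d_i1 = 1/f_1 - 1/d_o1 = 1/4 - 1/7.5 = 0.11667 cm^-1, so d_i1 = 8.571 cm.
The intermediate image is 8.571 cm to the right of lens 1, so d_o2 = L - d_i1 = 23 - 8.571 = 14.429 cm.
Lens 2: 1/d_i2 = 1/f_2 - 1/d_o2 = 1/9 - 1/(14.429) = 0.04180 cm^-1, so d_i2 = 23.921 cm.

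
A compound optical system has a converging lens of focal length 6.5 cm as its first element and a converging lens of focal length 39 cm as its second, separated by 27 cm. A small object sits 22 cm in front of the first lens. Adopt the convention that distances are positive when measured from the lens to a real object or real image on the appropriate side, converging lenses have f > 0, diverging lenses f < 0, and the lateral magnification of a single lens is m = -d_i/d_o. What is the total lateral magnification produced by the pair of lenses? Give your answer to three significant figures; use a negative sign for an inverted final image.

Lens 1: 1/d_i1 = 1/f_1 - 1/d_o1 = 1/6.5 - 1/22 = 0.10839 cm^-1, so d_i1 = 9.226 cm.
m_1 = -(9.226)/22 = -0.4194.
That image sits 17.774 cm in front of the second lens, so d_o2 = 17.774 cm.
Lens 2: 1/d_i2 = 1/f_2 - 1/d_o2 = 1/39 - 1/(17.774) = -0.03062 cm^-1, so d_i2 = -32.658 cm.
m_2 = -(-32.658)/(17.774) = 1.8374.
Overall magnification: m = m_1 m_2 = -0.7705.

-0.771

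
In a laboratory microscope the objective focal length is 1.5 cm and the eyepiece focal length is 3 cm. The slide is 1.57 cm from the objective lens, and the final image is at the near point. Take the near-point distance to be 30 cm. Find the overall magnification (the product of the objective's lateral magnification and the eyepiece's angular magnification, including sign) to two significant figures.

Objective: 1/d_i = 1/f_obj - 1/d_o = 1/1.5 - 1/1.57 = 0.02972 cm^-1, so d_i = 33.643 cm.
m_obj = -d_i/d_o = -33.643/1.57 = -21.429.
Eyepiece angular magnification (image at near point): M_eye = 1 + D/f_e = 1 + 30/3 = 11.000.
Overall M = m_obj x M_eye = (-21.429)(11.000) = -235.71.

-240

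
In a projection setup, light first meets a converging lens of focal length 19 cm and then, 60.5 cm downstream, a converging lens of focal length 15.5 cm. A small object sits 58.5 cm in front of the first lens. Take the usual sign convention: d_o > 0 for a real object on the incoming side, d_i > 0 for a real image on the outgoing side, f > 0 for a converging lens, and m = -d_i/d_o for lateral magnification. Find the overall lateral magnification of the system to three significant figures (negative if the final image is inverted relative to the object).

Lens 1: 1/d_i1 = 1/f_1 - 1/d_o1 = 1/19 - 1/58.5 = 0.03554 cm^-1, so d_i1 = 28.139 cm.
m_1 = -(28.139)/58.5 = -0.4810.
Object distance for lens 2: d_o2 = 60.5 - 28.139 = 32.361 cm.
Lens 2: 1/d_i2 = 1/f_2 - 1/d_o2 = 1/15.5 - 1/(32.361) = 0.03361 cm^-1, so d_i2 = 29.749 cm.
m_2 = -(29.749)/(32.361) = -0.9193.
Total m = m_1 x m_2 = (-0.4810)(-0.9193) = 0.4422.

0.442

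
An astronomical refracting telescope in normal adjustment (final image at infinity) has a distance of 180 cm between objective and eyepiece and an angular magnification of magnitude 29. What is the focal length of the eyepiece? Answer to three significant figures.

In normal adjustment the tube length equals f_obj + f_eye and |M| = f_obj/f_eye.
So f_obj = 29 f_eye and 29 f_eye + f_eye = 180 cm, giving f_eye = 180/30 = 6.000 cm and f_obj = 174.000 cm.

6.00 cm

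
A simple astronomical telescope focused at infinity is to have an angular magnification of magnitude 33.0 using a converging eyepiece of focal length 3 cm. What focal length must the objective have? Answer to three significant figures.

99.0 cm

|M| = f_obj/|f_eye|, so f_obj = |M| x |f_eye| = 33.0 x 3 = 99.000 cm.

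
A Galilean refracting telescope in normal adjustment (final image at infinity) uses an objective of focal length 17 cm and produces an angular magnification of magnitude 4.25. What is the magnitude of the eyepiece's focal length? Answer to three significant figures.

4.00 cm

|M| = f_obj/|f_eye|, so |f_eye| = f_obj/|M| = 17/4.25 = 4.000 cm.
(The eyepiece is diverging, so its signed focal length is -4.000 cm.)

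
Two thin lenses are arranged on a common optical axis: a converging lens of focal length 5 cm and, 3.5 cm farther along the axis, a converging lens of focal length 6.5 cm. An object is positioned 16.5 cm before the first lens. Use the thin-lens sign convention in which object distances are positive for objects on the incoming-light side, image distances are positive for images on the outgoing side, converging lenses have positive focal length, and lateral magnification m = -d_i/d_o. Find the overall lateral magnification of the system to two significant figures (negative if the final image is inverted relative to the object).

-0.28

Applying the thin-lens equation to the first lens, 1/5 = 1/16.5 + 1/d_i1, which gives d_i1 = 7.174 cm.
Its lateral magnification is m_1 = -d_i1/d_o1 = -(7.174)/16.5 = -0.4348.
This image would form 7.174 cm past lens 1, i.e. 3.674 cm beyond lens 2, so it is a virtual object for lens 2: d_o2 = 3.5 - 7.174 = -3.674 cm.
Applying the thin-lens equation again with f_2 = 6.5 cm and d_o2 = -3.674 cm gives d_i2 = 2.347 cm.
m_2 = -(2.347)/(-3.674) = 0.6389.
Overall magnification: m = m_1 m_2 = -0.2778.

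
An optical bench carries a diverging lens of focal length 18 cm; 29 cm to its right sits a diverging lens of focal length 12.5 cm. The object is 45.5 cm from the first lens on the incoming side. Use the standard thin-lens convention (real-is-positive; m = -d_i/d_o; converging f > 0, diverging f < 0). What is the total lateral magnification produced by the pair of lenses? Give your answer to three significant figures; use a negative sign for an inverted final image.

Applying the thin-lens equation to the first lens, 1/(-18) = 1/45.5 + 1/d_i1, which gives d_i1 = -12.898 cm.
Its lateral magnification is m_1 = -d_i1/d_o1 = -(-12.898)/45.5 = 0.2835.
The intermediate image is virtual, 12.898 cm to the left of lens 1, so d_o2 = L - d_i1 = 29 - (-12.898) = 41.898 cm.
Applying the thin-lens equation again with f_2 = -12.5 cm and d_o2 = 41.898 cm gives d_i2 = -9.628 cm.
m_2 = -(-9.628)/(41.898) = 0.2298.
The system's lateral magnification is m_1 m_2 = (0.2835)(0.2298) = 0.0651.

0.0651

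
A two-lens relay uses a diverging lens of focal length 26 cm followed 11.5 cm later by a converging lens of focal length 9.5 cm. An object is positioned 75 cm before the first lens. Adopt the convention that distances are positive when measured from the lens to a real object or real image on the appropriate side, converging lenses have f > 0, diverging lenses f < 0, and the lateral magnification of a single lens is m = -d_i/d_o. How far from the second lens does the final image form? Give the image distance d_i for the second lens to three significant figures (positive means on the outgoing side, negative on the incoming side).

Lens 1: 1/d_i1 = 1/f_1 - 1/d_o1 = 1/(-26) - 1/75 = -0.05179 cm^-1, so d_i1 = -19.307 cm.
With d_i1 < 0 the first image is virtual and lies on the object side; the object distance for lens 2 is d_o2 = 11.5 - (-19.307) = 30.807 cm.
Lens 2: 1/d_i2 = 1/f_2 - 1/d_o2 = 1/9.5 - 1/(30.807) = 0.07280 cm^-1, so d_i2 = 13.736 cm.

13.7 cm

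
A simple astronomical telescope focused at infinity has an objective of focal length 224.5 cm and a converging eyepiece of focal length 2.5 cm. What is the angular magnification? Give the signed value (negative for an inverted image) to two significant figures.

M = -f_obj/f_eye = -224.5/(2.5) = -89.800.

-90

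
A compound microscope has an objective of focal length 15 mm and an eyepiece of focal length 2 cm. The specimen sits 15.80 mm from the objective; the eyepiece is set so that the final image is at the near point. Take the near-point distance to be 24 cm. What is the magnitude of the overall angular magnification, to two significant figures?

Convert to cm: f_obj = 15 mm = 1.5 cm; d_o = 15.80 mm = 1.58 cm.
Objective: 1/d_i = 1/f_obj - 1/d_o = 1/1.5 - 1/1.58 = 0.03376 cm^-1, so d_i = 29.625 cm.
m_obj = -d_i/d_o = -29.625/1.58 = -18.750.
Eyepiece angular magnification (image at near point): M_eye = 1 + D/f_e = 1 + 24/2 = 13.000.
Overall M = m_obj x M_eye = (-18.750)(13.000) = -243.75.
|M| = 243.75.

240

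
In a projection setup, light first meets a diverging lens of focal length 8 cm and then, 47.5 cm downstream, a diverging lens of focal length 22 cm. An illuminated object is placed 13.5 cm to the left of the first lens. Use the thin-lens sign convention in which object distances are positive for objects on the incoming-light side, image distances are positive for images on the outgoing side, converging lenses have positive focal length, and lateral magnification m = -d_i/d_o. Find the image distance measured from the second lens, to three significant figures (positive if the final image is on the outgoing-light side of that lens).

Applying the thin-lens equation to the first lens, 1/(-8) = 1/13.5 + 1/d_i1, which gives d_i1 = -5.023 cm.
With d_i1 < 0 the first image is virtual and lies on the object side; the object distance for lens 2 is d_o2 = 47.5 - (-5.023) = 52.523 cm.
Applying the thin-lens equation again with f_2 = -22 cm and d_o2 = 52.523 cm gives d_i2 = -15.505 cm.

-15.5 cm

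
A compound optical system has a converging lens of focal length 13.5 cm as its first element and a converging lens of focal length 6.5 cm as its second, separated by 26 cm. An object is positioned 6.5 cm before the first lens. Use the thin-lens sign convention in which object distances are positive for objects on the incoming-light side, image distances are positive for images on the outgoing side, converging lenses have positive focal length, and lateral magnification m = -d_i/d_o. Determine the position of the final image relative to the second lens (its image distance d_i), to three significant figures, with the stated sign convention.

Lens 1: 1/d_i1 = 1/f_1 - 1/d_o1 = 1/13.5 - 1/6.5 = -0.07977 cm^-1, so d_i1 = -12.536 cm.
The intermediate image is virtual, 12.536 cm to the left of lens 1, so d_o2 = L - d_i1 = 26 - (-12.536) = 38.536 cm.
Lens 2: 1/d_i2 = 1/f_2 - 1/d_o2 = 1/6.5 - 1/(38.536) = 0.12790 cm^-1, so d_i2 = 7.819 cm.

7.82 cm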